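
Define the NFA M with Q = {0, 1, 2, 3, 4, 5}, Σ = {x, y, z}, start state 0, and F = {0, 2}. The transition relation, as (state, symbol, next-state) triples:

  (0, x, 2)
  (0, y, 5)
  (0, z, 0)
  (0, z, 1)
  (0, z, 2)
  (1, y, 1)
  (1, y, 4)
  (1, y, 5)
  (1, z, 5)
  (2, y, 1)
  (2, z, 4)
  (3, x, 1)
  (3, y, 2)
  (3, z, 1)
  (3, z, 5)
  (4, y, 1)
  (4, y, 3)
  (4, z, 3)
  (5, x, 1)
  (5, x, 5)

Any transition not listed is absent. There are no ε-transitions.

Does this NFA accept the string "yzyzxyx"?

Start in {0}.
Read 'y': 0→{5}; now {5}.
Read 'z': 5→∅; now ∅.
The set is empty and remains empty for the remaining 5 symbols.
The final set ∅ contains no accepting state.

No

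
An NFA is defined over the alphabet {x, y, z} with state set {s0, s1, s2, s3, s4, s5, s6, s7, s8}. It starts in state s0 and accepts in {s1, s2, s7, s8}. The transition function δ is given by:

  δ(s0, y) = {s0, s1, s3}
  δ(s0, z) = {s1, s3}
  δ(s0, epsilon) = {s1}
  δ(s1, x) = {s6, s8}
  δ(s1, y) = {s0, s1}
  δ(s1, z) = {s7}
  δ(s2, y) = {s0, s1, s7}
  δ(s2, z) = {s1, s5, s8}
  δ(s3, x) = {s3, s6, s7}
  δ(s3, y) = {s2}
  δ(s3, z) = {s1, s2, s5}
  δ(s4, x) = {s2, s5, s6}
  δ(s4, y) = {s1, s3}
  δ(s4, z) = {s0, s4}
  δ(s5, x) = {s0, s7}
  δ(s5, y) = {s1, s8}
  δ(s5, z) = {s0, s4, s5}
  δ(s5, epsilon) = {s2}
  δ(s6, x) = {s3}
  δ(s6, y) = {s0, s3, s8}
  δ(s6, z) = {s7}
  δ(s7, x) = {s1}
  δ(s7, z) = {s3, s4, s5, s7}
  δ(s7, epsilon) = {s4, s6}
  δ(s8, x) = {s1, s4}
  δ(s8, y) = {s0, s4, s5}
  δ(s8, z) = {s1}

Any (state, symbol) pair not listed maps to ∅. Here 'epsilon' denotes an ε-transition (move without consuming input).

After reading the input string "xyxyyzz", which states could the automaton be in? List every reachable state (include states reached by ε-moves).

{s0, s1, s2, s3, s4, s5, s6, s7, s8}

Start: ε-closure({s0}) = {s0, s1}.
Read 'x': {s0, s1} → {s6, s8}.
Read 'y': {s6, s8} → {s0, s1, s2, s3, s4, s5, s8}.
Read 'x': {s0, s1, s2, s3, s4, s5, s8} → {s0, s1, s2, s3, s4, s5, s6, s7, s8}.
Read 'y': {s0, s1, s2, s3, s4, s5, s6, s7, s8} → {s0, s1, s2, s3, s4, s5, s6, s7, s8}.
Read 'y': {s0, s1, s2, s3, s4, s5, s6, s7, s8} → {s0, s1, s2, s3, s4, s5, s6, s7, s8}.
Read 'z': {s0, s1, s2, s3, s4, s5, s6, s7, s8} → {s0, s1, s2, s3, s4, s5, s6, s7, s8}.
Read 'z': {s0, s1, s2, s3, s4, s5, s6, s7, s8} → {s0, s1, s2, s3, s4, s5, s6, s7, s8}.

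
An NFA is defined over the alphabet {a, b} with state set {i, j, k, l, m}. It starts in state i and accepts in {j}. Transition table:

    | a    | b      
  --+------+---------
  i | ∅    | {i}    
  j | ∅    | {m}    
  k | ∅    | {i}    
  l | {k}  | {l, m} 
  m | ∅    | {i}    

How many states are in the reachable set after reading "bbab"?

Start in {i}.
Read 'b': i→{i}; now {i}.
Read 'b': i→{i}; now {i}.
Read 'a': i→∅; now ∅.
The set is empty and remains empty for the remaining 1 symbol.
That set has 0 states.

0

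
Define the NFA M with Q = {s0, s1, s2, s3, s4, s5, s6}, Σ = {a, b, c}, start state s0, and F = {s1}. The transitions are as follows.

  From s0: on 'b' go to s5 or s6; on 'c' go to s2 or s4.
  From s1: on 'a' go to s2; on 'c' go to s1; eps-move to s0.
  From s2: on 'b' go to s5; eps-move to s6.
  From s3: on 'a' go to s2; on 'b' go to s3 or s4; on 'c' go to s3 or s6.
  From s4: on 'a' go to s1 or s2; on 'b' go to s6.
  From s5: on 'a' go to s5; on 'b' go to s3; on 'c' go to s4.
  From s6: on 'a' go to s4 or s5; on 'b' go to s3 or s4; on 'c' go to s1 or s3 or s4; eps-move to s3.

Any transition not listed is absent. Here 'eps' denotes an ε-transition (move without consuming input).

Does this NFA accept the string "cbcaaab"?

No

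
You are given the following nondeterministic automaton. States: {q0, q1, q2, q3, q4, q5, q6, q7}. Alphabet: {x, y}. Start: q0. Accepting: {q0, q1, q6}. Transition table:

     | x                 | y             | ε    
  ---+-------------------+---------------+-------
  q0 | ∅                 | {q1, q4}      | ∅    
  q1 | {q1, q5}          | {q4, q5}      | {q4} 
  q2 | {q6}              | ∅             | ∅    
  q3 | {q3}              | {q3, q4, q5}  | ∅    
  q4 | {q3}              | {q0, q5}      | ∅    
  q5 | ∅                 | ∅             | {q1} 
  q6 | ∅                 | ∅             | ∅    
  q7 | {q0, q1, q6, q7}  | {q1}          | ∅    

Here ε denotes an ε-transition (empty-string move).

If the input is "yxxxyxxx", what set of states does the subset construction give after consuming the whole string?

Start in {q0}.
Read 'y': q0→{q1, q4}; now {q1, q4}.
Read 'x': q1→{q1, q5}, q4→{q3}; union {q1, q3, q5}; ε-closure = {q1, q3, q4, q5}.
Read 'x': q1→{q1, q5}, q3→{q3}, q4→{q3}, q5→∅; union {q1, q3, q5}; ε-closure = {q1, q3, q4, q5}.
Read 'x': q1→{q1, q5}, q3→{q3}, q4→{q3}, q5→∅; union {q1, q3, q5}; ε-closure = {q1, q3, q4, q5}.
Read 'y': q1→{q4, q5}, q3→{q3, q4, q5}, q4→{q0, q5}, q5→∅; union {q0, q3, q4, q5}; ε-closure = {q0, q1, q3, q4, q5}.
Read 'x': q0→∅, q1→{q1, q5}, q3→{q3}, q4→{q3}, q5→∅; union {q1, q3, q5}; ε-closure = {q1, q3, q4, q5}.
Read 'x': q1→{q1, q5}, q3→{q3}, q4→{q3}, q5→∅; union {q1, q3, q5}; ε-closure = {q1, q3, q4, q5}.
Read 'x': q1→{q1, q5}, q3→{q3}, q4→{q3}, q5→∅; union {q1, q3, q5}; ε-closure = {q1, q3, q4, q5}.

{q1, q3, q4, q5}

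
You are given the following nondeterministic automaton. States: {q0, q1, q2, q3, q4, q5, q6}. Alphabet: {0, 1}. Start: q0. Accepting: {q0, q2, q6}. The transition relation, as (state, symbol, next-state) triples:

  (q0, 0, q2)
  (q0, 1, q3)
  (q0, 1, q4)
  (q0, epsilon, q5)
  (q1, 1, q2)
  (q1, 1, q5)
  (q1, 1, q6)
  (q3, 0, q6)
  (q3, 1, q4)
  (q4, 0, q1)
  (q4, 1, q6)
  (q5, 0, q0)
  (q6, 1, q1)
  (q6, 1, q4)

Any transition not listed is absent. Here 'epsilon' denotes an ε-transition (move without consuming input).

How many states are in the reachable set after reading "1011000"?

3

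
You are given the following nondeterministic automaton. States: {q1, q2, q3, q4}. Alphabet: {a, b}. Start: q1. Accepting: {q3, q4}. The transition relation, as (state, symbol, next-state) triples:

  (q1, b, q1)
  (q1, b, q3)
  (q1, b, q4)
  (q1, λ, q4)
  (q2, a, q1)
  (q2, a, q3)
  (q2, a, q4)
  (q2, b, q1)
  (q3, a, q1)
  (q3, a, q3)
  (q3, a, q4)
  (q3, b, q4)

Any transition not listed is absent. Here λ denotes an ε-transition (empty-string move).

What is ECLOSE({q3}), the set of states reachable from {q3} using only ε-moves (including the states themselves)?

Begin with {q3}.
No ε-moves leave this set, so the closure equals the set itself.

{q3}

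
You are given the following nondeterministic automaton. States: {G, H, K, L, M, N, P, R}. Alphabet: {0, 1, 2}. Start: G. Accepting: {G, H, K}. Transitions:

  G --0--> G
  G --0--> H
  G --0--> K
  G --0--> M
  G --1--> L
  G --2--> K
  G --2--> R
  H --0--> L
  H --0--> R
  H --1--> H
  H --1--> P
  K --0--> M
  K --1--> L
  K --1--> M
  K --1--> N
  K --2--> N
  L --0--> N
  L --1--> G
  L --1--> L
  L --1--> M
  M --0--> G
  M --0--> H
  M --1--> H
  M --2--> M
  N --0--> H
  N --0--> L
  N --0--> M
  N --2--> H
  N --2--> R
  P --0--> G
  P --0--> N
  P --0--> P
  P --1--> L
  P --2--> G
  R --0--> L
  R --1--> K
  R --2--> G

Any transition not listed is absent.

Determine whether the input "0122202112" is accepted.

Start in {G}.
Read '0': G→{G, H, K, M}; now {G, H, K, M}.
Read '1': G→{L}, H→{H, P}, K→{L, M, N}, M→{H}; now {H, L, M, N, P}.
Read '2': H→∅, L→∅, M→{M}, N→{H, R}, P→{G}; now {G, H, M, R}.
Read '2': G→{K, R}, H→∅, M→{M}, R→{G}; now {G, K, M, R}.
Read '2': G→{K, R}, K→{N}, M→{M}, R→{G}; now {G, K, M, N, R}.
Read '0': G→{G, H, K, M}, K→{M}, M→{G, H}, N→{H, L, M}, R→{L}; now {G, H, K, L, M}.
Read '2': G→{K, R}, H→∅, K→{N}, L→∅, M→{M}; now {K, M, N, R}.
Read '1': K→{L, M, N}, M→{H}, N→∅, R→{K}; now {H, K, L, M, N}.
Read '1': H→{H, P}, K→{L, M, N}, L→{G, L, M}, M→{H}, N→∅; now {G, H, L, M, N, P}.
Read '2': G→{K, R}, H→∅, L→∅, M→{M}, N→{H, R}, P→{G}; now {G, H, K, M, R}.
The final set {G, H, K, M, R} contains the accepting states G, H, K.

Yes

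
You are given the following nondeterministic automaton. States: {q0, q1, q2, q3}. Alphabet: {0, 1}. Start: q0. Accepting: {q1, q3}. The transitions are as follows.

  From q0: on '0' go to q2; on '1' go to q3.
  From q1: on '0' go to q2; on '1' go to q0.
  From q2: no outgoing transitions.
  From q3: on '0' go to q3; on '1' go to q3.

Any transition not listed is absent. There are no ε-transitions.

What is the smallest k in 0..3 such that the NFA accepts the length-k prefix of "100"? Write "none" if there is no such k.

1

Start in {q0}.
Read '1': {q0} → {q3}.
None of the earlier sets intersect F, but {q3} does.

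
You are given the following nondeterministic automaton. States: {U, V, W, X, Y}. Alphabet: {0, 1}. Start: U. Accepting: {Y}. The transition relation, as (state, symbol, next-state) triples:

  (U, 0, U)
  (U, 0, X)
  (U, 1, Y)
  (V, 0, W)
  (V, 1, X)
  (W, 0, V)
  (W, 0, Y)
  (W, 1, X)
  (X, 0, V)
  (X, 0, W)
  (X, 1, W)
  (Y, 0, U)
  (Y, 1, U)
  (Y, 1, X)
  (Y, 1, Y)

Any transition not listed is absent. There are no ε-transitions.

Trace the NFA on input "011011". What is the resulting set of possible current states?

{U, W, X, Y}

Start in {U}.
Read '0': U→{U, X}; now {U, X}.
Read '1': U→{Y}, X→{W}; now {W, Y}.
Read '1': W→{X}, Y→{U, X, Y}; now {U, X, Y}.
Read '0': U→{U, X}, X→{V, W}, Y→{U}; now {U, V, W, X}.
Read '1': U→{Y}, V→{X}, W→{X}, X→{W}; now {W, X, Y}.
Read '1': W→{X}, X→{W}, Y→{U, X, Y}; now {U, W, X, Y}.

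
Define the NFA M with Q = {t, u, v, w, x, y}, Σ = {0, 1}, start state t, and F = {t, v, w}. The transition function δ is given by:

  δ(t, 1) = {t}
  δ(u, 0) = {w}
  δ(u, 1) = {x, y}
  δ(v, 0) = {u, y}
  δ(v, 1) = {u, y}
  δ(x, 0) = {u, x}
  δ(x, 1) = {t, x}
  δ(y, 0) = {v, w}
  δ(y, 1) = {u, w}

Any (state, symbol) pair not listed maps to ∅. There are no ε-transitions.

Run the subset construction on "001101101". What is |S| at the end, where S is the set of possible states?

0

Start in {t}.
Read '0': {t} → ∅.
The set is empty and remains empty for the remaining 8 symbols.
That set has 0 states.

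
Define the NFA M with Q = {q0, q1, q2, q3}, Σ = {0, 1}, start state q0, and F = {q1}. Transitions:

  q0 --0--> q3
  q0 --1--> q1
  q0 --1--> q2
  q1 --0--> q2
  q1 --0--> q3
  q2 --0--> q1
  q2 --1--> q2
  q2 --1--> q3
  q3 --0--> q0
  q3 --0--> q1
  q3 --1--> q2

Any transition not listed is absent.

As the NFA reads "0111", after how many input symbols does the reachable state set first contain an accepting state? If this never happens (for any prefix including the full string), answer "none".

none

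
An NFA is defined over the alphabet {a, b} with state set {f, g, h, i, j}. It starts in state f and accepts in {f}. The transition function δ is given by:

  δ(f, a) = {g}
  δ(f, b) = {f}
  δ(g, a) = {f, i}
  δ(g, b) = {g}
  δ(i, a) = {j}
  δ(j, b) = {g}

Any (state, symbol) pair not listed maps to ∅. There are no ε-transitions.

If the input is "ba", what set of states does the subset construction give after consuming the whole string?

Start in {f}.
Read 'b': f→{f}; now {f}.
Read 'a': f→{g}; now {g}.

{g}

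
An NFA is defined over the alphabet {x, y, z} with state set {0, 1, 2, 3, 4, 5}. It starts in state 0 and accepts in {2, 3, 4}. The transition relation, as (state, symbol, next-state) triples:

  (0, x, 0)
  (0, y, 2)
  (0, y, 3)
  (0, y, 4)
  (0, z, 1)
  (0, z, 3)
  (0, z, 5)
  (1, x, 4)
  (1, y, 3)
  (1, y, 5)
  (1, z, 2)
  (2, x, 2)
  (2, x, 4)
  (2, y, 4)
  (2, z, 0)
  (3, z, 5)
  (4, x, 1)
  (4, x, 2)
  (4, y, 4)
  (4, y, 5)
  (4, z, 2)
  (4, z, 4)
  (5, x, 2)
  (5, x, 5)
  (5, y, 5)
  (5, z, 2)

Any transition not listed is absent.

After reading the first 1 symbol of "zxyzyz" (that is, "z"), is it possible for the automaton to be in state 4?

Start in {0}.
Read 'z': {0} → {1, 3, 5}.
State 4 is not in {1, 3, 5}.

No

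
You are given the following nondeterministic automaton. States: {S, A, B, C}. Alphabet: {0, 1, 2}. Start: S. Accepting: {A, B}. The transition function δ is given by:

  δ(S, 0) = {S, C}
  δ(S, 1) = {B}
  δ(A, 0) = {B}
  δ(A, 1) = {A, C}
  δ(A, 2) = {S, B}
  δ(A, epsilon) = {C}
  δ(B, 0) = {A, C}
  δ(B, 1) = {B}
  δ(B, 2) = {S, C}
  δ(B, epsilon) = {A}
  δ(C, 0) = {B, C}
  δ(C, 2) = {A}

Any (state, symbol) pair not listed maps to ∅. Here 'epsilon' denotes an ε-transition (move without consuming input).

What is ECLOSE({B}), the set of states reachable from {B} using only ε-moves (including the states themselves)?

{A, B, C}

Begin with {B}.
ε-move B → A; add A.
ε-move A → C; add C.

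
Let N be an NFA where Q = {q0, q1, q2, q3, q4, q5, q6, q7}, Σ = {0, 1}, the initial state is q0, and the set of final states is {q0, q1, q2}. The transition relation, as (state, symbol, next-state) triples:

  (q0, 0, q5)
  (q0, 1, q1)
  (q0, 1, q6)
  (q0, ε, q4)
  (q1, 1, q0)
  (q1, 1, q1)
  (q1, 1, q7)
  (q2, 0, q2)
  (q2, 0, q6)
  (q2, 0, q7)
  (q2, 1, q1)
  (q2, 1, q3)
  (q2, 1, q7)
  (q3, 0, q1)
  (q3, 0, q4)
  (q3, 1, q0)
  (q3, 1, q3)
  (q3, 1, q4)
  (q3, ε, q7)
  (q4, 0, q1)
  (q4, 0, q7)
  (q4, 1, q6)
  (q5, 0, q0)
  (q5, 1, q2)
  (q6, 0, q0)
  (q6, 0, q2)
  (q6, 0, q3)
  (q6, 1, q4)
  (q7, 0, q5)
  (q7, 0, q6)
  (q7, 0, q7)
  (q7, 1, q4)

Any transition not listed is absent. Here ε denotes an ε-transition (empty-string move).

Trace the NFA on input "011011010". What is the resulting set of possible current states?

Start: ε-closure({q0}) = {q0, q4}.
Read '0': q0→{q5}, q4→{q1, q7}; now {q1, q5, q7}.
Read '1': q1→{q0, q1, q7}, q5→{q2}, q7→{q4}; now {q0, q1, q2, q4, q7}.
Read '1': q0→{q1, q6}, q1→{q0, q1, q7}, q2→{q1, q3, q7}, q4→{q6}, q7→{q4}; now {q0, q1, q3, q4, q6, q7}.
Read '0': q0→{q5}, q1→∅, q3→{q1, q4}, q4→{q1, q7}, q6→{q0, q2, q3}, q7→{q5, q6, q7}; now {q0, q1, q2, q3, q4, q5, q6, q7}.
Read '1': q0→{q1, q6}, q1→{q0, q1, q7}, q2→{q1, q3, q7}, q3→{q0, q3, q4}, q4→{q6}, q5→{q2}, q6→{q4}, q7→{q4}; now {q0, q1, q2, q3, q4, q6, q7}.
Read '1': q0→{q1, q6}, q1→{q0, q1, q7}, q2→{q1, q3, q7}, q3→{q0, q3, q4}, q4→{q6}, q6→{q4}, q7→{q4}; now {q0, q1, q3, q4, q6, q7}.
Read '0': q0→{q5}, q1→∅, q3→{q1, q4}, q4→{q1, q7}, q6→{q0, q2, q3}, q7→{q5, q6, q7}; now {q0, q1, q2, q3, q4, q5, q6, q7}.
Read '1': q0→{q1, q6}, q1→{q0, q1, q7}, q2→{q1, q3, q7}, q3→{q0, q3, q4}, q4→{q6}, q5→{q2}, q6→{q4}, q7→{q4}; now {q0, q1, q2, q3, q4, q6, q7}.
Read '0': q0→{q5}, q1→∅, q2→{q2, q6, q7}, q3→{q1, q4}, q4→{q1, q7}, q6→{q0, q2, q3}, q7→{q5, q6, q7}; now {q0, q1, q2, q3, q4, q5, q6, q7}.

{q0, q1, q2, q3, q4, q5, q6, q7}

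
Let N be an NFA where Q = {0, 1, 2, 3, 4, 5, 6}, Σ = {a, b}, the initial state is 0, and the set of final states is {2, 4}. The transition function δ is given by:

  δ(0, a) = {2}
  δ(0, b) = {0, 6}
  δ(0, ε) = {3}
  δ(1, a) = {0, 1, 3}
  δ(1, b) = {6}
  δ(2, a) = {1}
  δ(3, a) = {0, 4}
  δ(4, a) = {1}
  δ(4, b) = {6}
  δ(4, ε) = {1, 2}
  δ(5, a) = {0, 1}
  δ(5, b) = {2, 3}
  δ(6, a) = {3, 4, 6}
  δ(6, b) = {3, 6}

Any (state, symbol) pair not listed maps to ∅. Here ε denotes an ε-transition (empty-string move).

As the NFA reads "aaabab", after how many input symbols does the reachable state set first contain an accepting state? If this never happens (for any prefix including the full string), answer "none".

Start: ε-closure({0}) = {0, 3}.
Read 'a': {0, 3} → {0, 1, 2, 3, 4}.
None of the earlier sets intersect F, but {0, 1, 2, 3, 4} does.

1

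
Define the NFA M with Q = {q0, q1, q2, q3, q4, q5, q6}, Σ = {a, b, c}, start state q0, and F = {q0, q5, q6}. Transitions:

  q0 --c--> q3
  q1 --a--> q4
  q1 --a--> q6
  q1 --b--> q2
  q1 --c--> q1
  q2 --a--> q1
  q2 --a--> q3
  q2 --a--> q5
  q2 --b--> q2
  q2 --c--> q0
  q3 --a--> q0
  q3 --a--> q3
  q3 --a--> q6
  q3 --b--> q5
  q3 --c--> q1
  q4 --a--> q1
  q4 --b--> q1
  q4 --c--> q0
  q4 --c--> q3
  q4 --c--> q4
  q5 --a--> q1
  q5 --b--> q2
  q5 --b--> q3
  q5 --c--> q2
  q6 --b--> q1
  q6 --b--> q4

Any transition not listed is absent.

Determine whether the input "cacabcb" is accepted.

Start in {q0}.
Read 'c': q0→{q3}; now {q3}.
Read 'a': q3→{q0, q3, q6}; now {q0, q3, q6}.
Read 'c': q0→{q3}, q3→{q1}, q6→∅; now {q1, q3}.
Read 'a': q1→{q4, q6}, q3→{q0, q3, q6}; now {q0, q3, q4, q6}.
Read 'b': q0→∅, q3→{q5}, q4→{q1}, q6→{q1, q4}; now {q1, q4, q5}.
Read 'c': q1→{q1}, q4→{q0, q3, q4}, q5→{q2}; now {q0, q1, q2, q3, q4}.
Read 'b': q0→∅, q1→{q2}, q2→{q2}, q3→{q5}, q4→{q1}; now {q1, q2, q5}.
The final set {q1, q2, q5} contains the accepting state q5.

Yes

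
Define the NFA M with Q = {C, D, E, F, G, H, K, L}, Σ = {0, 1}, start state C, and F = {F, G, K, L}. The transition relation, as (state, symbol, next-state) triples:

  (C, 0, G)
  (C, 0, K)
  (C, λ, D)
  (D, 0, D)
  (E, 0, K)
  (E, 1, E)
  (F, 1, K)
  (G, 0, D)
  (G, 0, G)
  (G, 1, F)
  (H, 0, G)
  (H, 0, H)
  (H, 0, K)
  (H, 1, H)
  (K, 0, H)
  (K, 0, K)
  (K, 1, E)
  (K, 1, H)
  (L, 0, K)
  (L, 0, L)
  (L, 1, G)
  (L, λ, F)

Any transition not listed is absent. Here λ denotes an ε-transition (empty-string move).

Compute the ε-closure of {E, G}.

{E, G}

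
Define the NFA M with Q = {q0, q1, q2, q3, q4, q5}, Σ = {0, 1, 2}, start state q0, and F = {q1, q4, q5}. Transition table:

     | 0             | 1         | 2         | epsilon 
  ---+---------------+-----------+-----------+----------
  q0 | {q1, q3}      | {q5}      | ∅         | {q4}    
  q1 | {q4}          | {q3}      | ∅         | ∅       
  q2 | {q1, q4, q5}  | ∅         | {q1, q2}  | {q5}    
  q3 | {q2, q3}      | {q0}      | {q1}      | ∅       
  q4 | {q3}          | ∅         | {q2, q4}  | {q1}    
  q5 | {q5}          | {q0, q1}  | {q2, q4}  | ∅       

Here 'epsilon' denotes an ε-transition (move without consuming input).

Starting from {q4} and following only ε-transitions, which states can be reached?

{q1, q4}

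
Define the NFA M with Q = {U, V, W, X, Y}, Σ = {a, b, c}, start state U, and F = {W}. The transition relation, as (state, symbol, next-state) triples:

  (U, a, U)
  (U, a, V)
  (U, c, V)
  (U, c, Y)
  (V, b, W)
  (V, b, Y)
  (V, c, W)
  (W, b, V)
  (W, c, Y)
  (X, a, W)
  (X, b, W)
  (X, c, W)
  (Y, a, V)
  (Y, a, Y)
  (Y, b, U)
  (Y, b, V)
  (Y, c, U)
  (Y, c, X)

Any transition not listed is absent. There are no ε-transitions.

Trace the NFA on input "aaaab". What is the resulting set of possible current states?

Start in {U}.
Read 'a': {U} → {U, V}.
Read 'a': {U, V} → {U, V}.
Read 'a': {U, V} → {U, V}.
Read 'a': {U, V} → {U, V}.
Read 'b': {U, V} → {W, Y}.

{W, Y}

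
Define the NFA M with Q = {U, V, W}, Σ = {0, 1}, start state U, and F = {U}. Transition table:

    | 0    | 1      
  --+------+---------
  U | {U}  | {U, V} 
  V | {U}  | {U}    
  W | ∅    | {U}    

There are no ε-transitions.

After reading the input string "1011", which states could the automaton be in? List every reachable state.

{U, V}

Start in {U}.
Read '1': U→{U, V}; now {U, V}.
Read '0': U→{U}, V→{U}; now {U}.
Read '1': U→{U, V}; now {U, V}.
Read '1': U→{U, V}, V→{U}; now {U, V}.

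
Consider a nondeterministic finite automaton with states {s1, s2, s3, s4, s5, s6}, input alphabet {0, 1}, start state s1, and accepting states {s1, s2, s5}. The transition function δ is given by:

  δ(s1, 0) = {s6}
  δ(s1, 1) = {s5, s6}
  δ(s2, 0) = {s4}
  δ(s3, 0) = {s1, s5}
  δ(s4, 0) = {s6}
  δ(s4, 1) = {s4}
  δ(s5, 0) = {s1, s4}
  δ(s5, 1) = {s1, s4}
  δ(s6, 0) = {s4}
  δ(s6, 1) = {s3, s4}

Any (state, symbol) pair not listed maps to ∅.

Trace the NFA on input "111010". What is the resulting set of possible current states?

Start in {s1}.
Read '1': s1→{s5, s6}; now {s5, s6}.
Read '1': s5→{s1, s4}, s6→{s3, s4}; now {s1, s3, s4}.
Read '1': s1→{s5, s6}, s3→∅, s4→{s4}; now {s4, s5, s6}.
Read '0': s4→{s6}, s5→{s1, s4}, s6→{s4}; now {s1, s4, s6}.
Read '1': s1→{s5, s6}, s4→{s4}, s6→{s3, s4}; now {s3, s4, s5, s6}.
Read '0': s3→{s1, s5}, s4→{s6}, s5→{s1, s4}, s6→{s4}; now {s1, s4, s5, s6}.

{s1, s4, s5, s6}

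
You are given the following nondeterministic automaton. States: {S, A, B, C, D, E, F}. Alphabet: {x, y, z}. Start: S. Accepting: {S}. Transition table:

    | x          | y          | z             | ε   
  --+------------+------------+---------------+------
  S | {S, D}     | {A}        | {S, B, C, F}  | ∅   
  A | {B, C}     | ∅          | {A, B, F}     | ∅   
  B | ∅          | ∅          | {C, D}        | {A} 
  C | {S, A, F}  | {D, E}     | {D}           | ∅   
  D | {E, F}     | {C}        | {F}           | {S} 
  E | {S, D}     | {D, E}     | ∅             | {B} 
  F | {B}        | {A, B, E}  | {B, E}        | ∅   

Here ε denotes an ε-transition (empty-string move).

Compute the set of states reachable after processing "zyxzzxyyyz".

{S, A, B, C, D, F}

Start in {S}.
Read 'z': {S} → {S, A, B, C, F}.
Read 'y': {S, A, B, C, F} → {S, A, B, D, E}.
Read 'x': {S, A, B, D, E} → {S, A, B, C, D, E, F}.
Read 'z': {S, A, B, C, D, E, F} → {S, A, B, C, D, E, F}.
Read 'z': {S, A, B, C, D, E, F} → {S, A, B, C, D, E, F}.
Read 'x': {S, A, B, C, D, E, F} → {S, A, B, C, D, E, F}.
Read 'y': {S, A, B, C, D, E, F} → {S, A, B, C, D, E}.
Read 'y': {S, A, B, C, D, E} → {S, A, B, C, D, E}.
Read 'y': {S, A, B, C, D, E} → {S, A, B, C, D, E}.
Read 'z': {S, A, B, C, D, E} → {S, A, B, C, D, F}.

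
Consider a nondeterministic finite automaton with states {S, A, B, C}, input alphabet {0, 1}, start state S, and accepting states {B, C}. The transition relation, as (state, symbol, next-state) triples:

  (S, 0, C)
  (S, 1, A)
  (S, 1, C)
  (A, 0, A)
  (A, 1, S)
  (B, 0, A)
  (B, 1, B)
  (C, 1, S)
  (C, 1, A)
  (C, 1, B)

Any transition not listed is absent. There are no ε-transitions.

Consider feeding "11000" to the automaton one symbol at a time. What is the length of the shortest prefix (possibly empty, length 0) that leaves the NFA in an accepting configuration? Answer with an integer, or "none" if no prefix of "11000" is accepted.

1

Start in {S}.
Read '1': {S} → {A, C}.
None of the earlier sets intersect F, but {A, C} does.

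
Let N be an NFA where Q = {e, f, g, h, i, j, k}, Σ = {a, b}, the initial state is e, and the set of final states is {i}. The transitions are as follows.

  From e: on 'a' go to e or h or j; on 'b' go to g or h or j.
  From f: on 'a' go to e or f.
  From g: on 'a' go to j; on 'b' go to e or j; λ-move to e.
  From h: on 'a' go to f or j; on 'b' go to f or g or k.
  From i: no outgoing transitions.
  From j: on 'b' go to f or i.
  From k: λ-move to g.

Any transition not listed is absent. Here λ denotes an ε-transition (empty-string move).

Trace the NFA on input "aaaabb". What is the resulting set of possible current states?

{e, f, g, h, i, j, k}

Start in {e}.
Read 'a': e→{e, h, j}; now {e, h, j}.
Read 'a': e→{e, h, j}, h→{f, j}, j→∅; now {e, f, h, j}.
Read 'a': e→{e, h, j}, f→{e, f}, h→{f, j}, j→∅; now {e, f, h, j}.
Read 'a': e→{e, h, j}, f→{e, f}, h→{f, j}, j→∅; now {e, f, h, j}.
Read 'b': e→{g, h, j}, f→∅, h→{f, g, k}, j→{f, i}; union {f, g, h, i, j, k}; ε-closure = {e, f, g, h, i, j, k}.
Read 'b': e→{g, h, j}, f→∅, g→{e, j}, h→{f, g, k}, i→∅, j→{f, i}, k→∅; now {e, f, g, h, i, j, k}.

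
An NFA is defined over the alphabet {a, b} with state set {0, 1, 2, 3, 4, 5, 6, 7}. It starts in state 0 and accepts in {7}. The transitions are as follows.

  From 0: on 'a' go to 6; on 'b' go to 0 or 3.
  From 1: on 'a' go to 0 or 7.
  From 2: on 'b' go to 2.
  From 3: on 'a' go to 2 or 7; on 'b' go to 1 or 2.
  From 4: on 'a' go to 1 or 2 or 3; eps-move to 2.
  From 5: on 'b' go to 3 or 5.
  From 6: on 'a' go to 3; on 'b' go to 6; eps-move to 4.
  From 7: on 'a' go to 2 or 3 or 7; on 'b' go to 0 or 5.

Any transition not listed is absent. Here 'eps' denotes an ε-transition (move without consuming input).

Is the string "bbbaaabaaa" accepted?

Start in {0}.
Read 'b': 0→{0, 3}; now {0, 3}.
Read 'b': 0→{0, 3}, 3→{1, 2}; now {0, 1, 2, 3}.
Read 'b': 0→{0, 3}, 1→∅, 2→{2}, 3→{1, 2}; now {0, 1, 2, 3}.
Read 'a': 0→{6}, 1→{0, 7}, 2→∅, 3→{2, 7}; union {0, 2, 6, 7}; ε-closure = {0, 2, 4, 6, 7}.
Read 'a': 0→{6}, 2→∅, 4→{1, 2, 3}, 6→{3}, 7→{2, 3, 7}; union {1, 2, 3, 6, 7}; ε-closure = {1, 2, 3, 4, 6, 7}.
Read 'a': 1→{0, 7}, 2→∅, 3→{2, 7}, 4→{1, 2, 3}, 6→{3}, 7→{2, 3, 7}; now {0, 1, 2, 3, 7}.
Read 'b': 0→{0, 3}, 1→∅, 2→{2}, 3→{1, 2}, 7→{0, 5}; now {0, 1, 2, 3, 5}.
Read 'a': 0→{6}, 1→{0, 7}, 2→∅, 3→{2, 7}, 5→∅; union {0, 2, 6, 7}; ε-closure = {0, 2, 4, 6, 7}.
Read 'a': 0→{6}, 2→∅, 4→{1, 2, 3}, 6→{3}, 7→{2, 3, 7}; union {1, 2, 3, 6, 7}; ε-closure = {1, 2, 3, 4, 6, 7}.
Read 'a': 1→{0, 7}, 2→∅, 3→{2, 7}, 4→{1, 2, 3}, 6→{3}, 7→{2, 3, 7}; now {0, 1, 2, 3, 7}.
The final set {0, 1, 2, 3, 7} contains the accepting state 7.

Yes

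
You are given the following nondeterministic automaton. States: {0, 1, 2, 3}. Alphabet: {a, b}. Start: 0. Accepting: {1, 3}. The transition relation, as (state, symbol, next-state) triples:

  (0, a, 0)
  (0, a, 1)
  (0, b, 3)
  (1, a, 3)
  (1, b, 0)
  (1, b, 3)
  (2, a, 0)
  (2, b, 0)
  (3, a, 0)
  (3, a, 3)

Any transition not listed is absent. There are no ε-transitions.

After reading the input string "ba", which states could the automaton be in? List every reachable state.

{0, 3}

Start in {0}.
Read 'b': {0} → {3}.
Read 'a': {3} → {0, 3}.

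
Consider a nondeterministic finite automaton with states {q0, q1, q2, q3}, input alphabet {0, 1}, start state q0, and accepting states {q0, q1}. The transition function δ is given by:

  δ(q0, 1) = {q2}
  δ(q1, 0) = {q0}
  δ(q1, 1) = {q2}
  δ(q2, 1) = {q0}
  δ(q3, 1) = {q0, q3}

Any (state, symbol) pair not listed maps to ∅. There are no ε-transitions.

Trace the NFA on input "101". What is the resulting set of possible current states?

Start in {q0}.
Read '1': q0→{q2}; now {q2}.
Read '0': q2→∅; now ∅.
The set is empty and remains empty for the remaining 1 symbol.

∅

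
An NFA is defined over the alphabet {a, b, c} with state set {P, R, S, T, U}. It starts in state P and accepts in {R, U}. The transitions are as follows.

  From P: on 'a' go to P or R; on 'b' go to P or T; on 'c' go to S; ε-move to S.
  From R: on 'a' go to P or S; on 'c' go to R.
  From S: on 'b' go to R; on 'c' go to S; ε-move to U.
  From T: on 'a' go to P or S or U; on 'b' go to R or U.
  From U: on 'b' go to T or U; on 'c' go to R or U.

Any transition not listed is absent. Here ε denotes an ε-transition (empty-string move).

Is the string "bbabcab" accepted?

Yes

Start: ε-closure({P}) = {P, S, U}.
Read 'b': {P, S, U} → {P, R, S, T, U}.
Read 'b': {P, R, S, T, U} → {P, R, S, T, U}.
Read 'a': {P, R, S, T, U} → {P, R, S, U}.
Read 'b': {P, R, S, U} → {P, R, S, T, U}.
Read 'c': {P, R, S, T, U} → {R, S, U}.
Read 'a': {R, S, U} → {P, S, U}.
Read 'b': {P, S, U} → {P, R, S, T, U}.
The final set {P, R, S, T, U} contains the accepting states R, U.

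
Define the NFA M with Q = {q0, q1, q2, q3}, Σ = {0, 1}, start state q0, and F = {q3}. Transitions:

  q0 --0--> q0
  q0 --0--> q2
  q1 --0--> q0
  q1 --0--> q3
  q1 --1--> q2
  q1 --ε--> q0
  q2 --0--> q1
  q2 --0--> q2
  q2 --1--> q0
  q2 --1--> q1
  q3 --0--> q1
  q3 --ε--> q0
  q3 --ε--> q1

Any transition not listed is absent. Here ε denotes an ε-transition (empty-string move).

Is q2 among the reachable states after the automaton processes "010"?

Start in {q0}.
Read '0': {q0} → {q0, q2}.
Read '1': {q0, q2} → {q0, q1}.
Read '0': {q0, q1} → {q0, q1, q2, q3}.
State q2 is in {q0, q1, q2, q3}.

Yes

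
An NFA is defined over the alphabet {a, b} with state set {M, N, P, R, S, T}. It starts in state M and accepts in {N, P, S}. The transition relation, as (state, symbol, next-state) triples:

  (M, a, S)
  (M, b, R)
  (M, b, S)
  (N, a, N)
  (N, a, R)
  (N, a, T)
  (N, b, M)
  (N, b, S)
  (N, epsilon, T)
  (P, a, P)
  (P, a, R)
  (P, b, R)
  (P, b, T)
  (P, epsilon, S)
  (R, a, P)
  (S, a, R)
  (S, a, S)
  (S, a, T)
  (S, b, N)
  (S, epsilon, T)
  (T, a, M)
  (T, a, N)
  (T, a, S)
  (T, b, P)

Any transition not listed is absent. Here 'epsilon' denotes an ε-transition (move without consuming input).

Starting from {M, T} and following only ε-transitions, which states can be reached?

{M, T}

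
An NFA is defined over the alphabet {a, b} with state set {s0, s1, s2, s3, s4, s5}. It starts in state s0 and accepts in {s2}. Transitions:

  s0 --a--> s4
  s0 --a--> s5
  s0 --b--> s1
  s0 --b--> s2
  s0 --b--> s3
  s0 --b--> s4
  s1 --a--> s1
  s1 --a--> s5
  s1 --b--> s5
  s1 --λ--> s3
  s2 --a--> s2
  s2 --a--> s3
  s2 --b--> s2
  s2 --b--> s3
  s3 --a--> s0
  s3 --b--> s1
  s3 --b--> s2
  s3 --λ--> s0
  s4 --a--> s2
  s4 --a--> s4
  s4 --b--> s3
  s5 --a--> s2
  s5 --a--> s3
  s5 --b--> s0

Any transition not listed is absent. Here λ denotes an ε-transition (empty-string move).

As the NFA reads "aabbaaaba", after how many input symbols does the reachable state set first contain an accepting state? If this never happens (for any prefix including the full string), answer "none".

2

Start in {s0}.
Read 'a': {s0} → {s4, s5}.
Read 'a': {s4, s5} → {s0, s2, s3, s4}.
None of the earlier sets intersect F, but {s0, s2, s3, s4} does.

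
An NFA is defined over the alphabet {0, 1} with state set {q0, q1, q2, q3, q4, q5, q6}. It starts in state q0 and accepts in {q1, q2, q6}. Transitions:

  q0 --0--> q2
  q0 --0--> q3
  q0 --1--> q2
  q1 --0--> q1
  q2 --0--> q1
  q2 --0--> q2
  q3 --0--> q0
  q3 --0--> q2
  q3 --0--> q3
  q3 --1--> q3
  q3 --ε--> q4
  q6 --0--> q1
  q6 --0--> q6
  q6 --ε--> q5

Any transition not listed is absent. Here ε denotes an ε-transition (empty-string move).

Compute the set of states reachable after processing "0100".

{q0, q1, q2, q3, q4}

Start in {q0}.
Read '0': q0→{q2, q3}; union {q2, q3}; ε-closure = {q2, q3, q4}.
Read '1': q2→∅, q3→{q3}, q4→∅; union {q3}; ε-closure = {q3, q4}.
Read '0': q3→{q0, q2, q3}, q4→∅; union {q0, q2, q3}; ε-closure = {q0, q2, q3, q4}.
Read '0': q0→{q2, q3}, q2→{q1, q2}, q3→{q0, q2, q3}, q4→∅; union {q0, q1, q2, q3}; ε-closure = {q0, q1, q2, q3, q4}.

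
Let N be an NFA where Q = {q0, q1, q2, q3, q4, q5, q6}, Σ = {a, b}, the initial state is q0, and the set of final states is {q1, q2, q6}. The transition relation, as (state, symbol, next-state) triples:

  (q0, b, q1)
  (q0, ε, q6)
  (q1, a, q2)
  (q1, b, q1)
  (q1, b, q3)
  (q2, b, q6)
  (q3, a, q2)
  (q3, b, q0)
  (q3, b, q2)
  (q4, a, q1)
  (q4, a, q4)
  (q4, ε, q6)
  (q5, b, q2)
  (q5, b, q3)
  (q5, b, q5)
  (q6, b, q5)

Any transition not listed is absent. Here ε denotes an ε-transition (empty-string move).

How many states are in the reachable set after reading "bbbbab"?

Start: ε-closure({q0}) = {q0, q6}.
Read 'b': q0→{q1}, q6→{q5}; now {q1, q5}.
Read 'b': q1→{q1, q3}, q5→{q2, q3, q5}; now {q1, q2, q3, q5}.
Read 'b': q1→{q1, q3}, q2→{q6}, q3→{q0, q2}, q5→{q2, q3, q5}; now {q0, q1, q2, q3, q5, q6}.
Read 'b': q0→{q1}, q1→{q1, q3}, q2→{q6}, q3→{q0, q2}, q5→{q2, q3, q5}, q6→{q5}; now {q0, q1, q2, q3, q5, q6}.
Read 'a': q0→∅, q1→{q2}, q2→∅, q3→{q2}, q5→∅, q6→∅; now {q2}.
Read 'b': q2→{q6}; now {q6}.
That set has 1 state.

1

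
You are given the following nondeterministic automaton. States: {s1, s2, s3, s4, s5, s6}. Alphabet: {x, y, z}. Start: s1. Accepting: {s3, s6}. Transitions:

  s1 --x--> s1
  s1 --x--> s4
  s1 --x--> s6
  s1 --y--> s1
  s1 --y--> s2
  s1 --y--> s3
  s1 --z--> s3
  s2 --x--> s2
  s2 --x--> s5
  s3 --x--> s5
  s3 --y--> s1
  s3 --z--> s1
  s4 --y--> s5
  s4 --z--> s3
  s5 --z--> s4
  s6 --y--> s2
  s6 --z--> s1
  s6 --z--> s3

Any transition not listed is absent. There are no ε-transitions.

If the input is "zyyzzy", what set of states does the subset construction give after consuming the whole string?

Start in {s1}.
Read 'z': s1→{s3}; now {s3}.
Read 'y': s3→{s1}; now {s1}.
Read 'y': s1→{s1, s2, s3}; now {s1, s2, s3}.
Read 'z': s1→{s3}, s2→∅, s3→{s1}; now {s1, s3}.
Read 'z': s1→{s3}, s3→{s1}; now {s1, s3}.
Read 'y': s1→{s1, s2, s3}, s3→{s1}; now {s1, s2, s3}.

{s1, s2, s3}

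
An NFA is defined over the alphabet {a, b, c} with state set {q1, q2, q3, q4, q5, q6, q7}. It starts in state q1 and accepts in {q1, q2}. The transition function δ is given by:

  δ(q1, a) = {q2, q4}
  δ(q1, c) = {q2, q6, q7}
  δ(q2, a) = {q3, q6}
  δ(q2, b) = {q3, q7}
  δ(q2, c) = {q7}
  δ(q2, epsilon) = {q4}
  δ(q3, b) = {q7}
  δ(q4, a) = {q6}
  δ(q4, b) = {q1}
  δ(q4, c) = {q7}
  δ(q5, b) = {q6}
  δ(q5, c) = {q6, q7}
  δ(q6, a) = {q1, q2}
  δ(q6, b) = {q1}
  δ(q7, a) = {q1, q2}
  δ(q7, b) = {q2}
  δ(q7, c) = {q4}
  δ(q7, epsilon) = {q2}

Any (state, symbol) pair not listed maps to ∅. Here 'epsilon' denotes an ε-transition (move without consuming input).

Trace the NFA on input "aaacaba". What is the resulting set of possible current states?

{q1, q2, q3, q4, q6}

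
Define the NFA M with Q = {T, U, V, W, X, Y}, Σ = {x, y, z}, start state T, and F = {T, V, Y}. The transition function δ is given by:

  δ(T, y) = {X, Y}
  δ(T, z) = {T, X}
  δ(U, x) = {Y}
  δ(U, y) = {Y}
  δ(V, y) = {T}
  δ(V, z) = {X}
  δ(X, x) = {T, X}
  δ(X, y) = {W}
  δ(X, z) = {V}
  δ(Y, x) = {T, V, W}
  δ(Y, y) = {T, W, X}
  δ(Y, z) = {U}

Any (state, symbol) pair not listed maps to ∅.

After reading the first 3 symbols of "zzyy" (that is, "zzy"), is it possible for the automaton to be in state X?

Start in {T}.
Read 'z': {T} → {T, X}.
Read 'z': {T, X} → {T, V, X}.
Read 'y': {T, V, X} → {T, W, X, Y}.
State X is in {T, W, X, Y}.

Yes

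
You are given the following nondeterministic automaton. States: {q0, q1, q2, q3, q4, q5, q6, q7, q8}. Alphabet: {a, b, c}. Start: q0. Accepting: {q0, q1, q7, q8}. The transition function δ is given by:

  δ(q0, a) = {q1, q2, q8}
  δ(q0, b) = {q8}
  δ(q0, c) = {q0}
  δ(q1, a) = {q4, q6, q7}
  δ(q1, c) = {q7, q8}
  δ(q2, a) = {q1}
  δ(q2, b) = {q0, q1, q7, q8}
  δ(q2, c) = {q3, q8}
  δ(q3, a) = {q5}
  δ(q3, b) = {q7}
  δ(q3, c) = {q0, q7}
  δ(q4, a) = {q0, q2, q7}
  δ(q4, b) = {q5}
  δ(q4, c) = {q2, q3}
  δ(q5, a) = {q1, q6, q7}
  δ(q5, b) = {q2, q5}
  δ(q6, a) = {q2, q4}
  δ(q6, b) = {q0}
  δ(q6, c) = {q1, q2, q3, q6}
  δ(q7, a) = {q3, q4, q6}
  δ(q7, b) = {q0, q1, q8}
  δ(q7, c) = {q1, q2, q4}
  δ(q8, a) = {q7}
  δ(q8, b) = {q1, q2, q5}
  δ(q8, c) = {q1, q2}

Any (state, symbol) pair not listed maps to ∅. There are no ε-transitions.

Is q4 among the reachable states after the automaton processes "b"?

Start in {q0}.
Read 'b': q0→{q8}; now {q8}.
State q4 is not in {q8}.

No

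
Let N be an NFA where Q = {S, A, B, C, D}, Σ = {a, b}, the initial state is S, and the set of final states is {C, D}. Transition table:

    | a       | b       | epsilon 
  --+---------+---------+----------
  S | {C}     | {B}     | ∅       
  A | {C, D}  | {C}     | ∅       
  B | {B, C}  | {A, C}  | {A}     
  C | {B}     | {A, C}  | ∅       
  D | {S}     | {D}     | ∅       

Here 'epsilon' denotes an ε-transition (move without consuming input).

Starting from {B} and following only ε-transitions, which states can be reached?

Begin with {B}.
ε-move B → A; add A.

{A, B}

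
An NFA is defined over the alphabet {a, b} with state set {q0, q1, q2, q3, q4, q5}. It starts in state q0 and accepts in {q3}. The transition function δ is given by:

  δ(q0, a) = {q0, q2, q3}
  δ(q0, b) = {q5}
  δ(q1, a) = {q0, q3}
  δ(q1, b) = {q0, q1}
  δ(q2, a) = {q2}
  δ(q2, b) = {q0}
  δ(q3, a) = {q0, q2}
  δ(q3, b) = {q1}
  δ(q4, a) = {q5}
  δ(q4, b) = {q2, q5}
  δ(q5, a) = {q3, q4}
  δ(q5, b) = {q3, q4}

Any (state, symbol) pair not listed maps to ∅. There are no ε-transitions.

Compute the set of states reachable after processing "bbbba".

{q0, q2, q3, q5}

Start in {q0}.
Read 'b': {q0} → {q5}.
Read 'b': {q5} → {q3, q4}.
Read 'b': {q3, q4} → {q1, q2, q5}.
Read 'b': {q1, q2, q5} → {q0, q1, q3, q4}.
Read 'a': {q0, q1, q3, q4} → {q0, q2, q3, q5}.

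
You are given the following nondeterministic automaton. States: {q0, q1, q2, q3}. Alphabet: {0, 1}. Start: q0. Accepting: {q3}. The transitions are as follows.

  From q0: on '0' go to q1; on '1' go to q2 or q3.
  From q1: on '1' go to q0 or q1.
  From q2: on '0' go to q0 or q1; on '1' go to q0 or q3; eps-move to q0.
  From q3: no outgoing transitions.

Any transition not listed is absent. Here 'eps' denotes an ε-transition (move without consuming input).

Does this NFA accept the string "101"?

Yes

Start in {q0}.
Read '1': {q0} → {q0, q2, q3}.
Read '0': {q0, q2, q3} → {q0, q1}.
Read '1': {q0, q1} → {q0, q1, q2, q3}.
The final set {q0, q1, q2, q3} contains the accepting state q3.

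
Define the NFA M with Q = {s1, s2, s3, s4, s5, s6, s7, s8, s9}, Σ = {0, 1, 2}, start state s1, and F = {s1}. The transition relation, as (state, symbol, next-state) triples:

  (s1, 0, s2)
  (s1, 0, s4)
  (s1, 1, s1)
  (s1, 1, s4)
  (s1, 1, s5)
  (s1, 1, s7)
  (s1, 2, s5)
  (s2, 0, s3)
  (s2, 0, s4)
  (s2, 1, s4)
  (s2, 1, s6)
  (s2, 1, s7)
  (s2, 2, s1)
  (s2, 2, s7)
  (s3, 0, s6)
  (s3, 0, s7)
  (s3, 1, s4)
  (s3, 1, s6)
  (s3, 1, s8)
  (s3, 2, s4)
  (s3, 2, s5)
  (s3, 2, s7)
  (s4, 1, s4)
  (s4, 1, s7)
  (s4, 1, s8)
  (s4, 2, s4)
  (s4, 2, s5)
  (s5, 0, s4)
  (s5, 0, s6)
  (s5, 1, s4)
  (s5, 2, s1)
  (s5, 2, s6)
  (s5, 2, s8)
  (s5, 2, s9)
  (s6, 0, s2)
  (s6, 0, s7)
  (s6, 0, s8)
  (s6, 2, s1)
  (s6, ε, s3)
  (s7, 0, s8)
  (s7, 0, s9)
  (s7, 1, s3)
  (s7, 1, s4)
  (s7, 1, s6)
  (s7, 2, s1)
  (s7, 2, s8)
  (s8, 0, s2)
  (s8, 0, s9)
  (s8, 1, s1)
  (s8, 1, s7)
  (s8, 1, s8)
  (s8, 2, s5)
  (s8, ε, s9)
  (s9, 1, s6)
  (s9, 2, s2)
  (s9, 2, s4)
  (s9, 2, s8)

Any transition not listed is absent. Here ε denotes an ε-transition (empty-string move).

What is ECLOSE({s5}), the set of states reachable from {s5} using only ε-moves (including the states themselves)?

Begin with {s5}.
No ε-moves leave this set, so the closure equals the set itself.

{s5}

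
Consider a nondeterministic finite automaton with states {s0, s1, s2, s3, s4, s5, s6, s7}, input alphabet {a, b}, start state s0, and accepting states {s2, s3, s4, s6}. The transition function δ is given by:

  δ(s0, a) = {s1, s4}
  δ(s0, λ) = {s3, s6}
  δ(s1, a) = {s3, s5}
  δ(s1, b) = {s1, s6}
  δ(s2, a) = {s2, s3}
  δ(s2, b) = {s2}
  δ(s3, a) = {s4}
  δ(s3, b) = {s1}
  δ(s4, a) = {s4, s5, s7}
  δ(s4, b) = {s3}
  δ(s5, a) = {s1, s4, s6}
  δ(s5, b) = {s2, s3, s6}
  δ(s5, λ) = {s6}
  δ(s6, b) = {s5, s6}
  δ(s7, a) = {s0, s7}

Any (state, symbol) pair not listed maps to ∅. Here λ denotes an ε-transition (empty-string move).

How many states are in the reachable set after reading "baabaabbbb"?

Start: ε-closure({s0}) = {s0, s3, s6}.
Read 'b': s0→∅, s3→{s1}, s6→{s5, s6}; now {s1, s5, s6}.
Read 'a': s1→{s3, s5}, s5→{s1, s4, s6}, s6→∅; now {s1, s3, s4, s5, s6}.
Read 'a': s1→{s3, s5}, s3→{s4}, s4→{s4, s5, s7}, s5→{s1, s4, s6}, s6→∅; now {s1, s3, s4, s5, s6, s7}.
Read 'b': s1→{s1, s6}, s3→{s1}, s4→{s3}, s5→{s2, s3, s6}, s6→{s5, s6}, s7→∅; now {s1, s2, s3, s5, s6}.
Read 'a': s1→{s3, s5}, s2→{s2, s3}, s3→{s4}, s5→{s1, s4, s6}, s6→∅; now {s1, s2, s3, s4, s5, s6}.
Read 'a': s1→{s3, s5}, s2→{s2, s3}, s3→{s4}, s4→{s4, s5, s7}, s5→{s1, s4, s6}, s6→∅; now {s1, s2, s3, s4, s5, s6, s7}.
Read 'b': s1→{s1, s6}, s2→{s2}, s3→{s1}, s4→{s3}, s5→{s2, s3, s6}, s6→{s5, s6}, s7→∅; now {s1, s2, s3, s5, s6}.
Read 'b': s1→{s1, s6}, s2→{s2}, s3→{s1}, s5→{s2, s3, s6}, s6→{s5, s6}; now {s1, s2, s3, s5, s6}.
Read 'b': s1→{s1, s6}, s2→{s2}, s3→{s1}, s5→{s2, s3, s6}, s6→{s5, s6}; now {s1, s2, s3, s5, s6}.
Read 'b': s1→{s1, s6}, s2→{s2}, s3→{s1}, s5→{s2, s3, s6}, s6→{s5, s6}; now {s1, s2, s3, s5, s6}.
That set has 5 states.

5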